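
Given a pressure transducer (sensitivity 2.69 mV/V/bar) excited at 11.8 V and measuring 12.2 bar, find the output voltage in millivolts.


Output = sensitivity * Vex * P.
Vout = 2.69 * 11.8 * 12.2
Vout = 31.742 * 12.2
Vout = 387.25 mV

387.25 mV


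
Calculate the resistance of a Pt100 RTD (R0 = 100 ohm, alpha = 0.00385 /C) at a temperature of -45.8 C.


The RTD equation: Rt = R0 * (1 + alpha * T).
Rt = 100 * (1 + 0.00385 * -45.8)
Rt = 100 * (1 + -0.17633)
Rt = 100 * 0.82367
Rt = 82.367 ohm

82.367 ohm


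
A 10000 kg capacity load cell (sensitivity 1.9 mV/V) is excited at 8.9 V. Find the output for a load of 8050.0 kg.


Vout = rated_output * Vex * (load / capacity).
Vout = 1.9 * 8.9 * (8050.0 / 10000)
Vout = 1.9 * 8.9 * 0.805
Vout = 13.613 mV

13.613 mV


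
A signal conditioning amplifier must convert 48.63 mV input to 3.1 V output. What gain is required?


Gain = Vout / Vin (converting to same units).
G = 3.1 V / 48.63 mV
G = 3100.0 mV / 48.63 mV
G = 63.75

63.75


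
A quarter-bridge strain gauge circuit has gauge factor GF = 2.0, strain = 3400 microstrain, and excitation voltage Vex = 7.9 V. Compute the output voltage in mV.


Quarter bridge output: Vout = (GF * epsilon * Vex) / 4.
Vout = (2.0 * 3400e-6 * 7.9) / 4
Vout = 0.05372 / 4 V
Vout = 0.01343 V = 13.43 mV

13.43 mV


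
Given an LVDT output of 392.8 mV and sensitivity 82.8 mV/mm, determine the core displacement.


Displacement = Vout / sensitivity.
d = 392.8 / 82.8
d = 4.744 mm

4.744 mm


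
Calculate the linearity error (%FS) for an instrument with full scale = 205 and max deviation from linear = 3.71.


Linearity error = (max deviation / full scale) * 100%.
Linearity = (3.71 / 205) * 100
Linearity = 1.81 %FS

1.81 %FS


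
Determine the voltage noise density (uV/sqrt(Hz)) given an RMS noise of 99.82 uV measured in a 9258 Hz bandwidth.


Noise spectral density = Vrms / sqrt(BW).
NSD = 99.82 / sqrt(9258)
NSD = 99.82 / 96.2185
NSD = 1.0374 uV/sqrt(Hz)

1.0374 uV/sqrt(Hz)


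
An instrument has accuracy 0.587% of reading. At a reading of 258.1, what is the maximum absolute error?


Absolute error = (accuracy% / 100) * reading.
Error = (0.587 / 100) * 258.1
Error = 0.00587 * 258.1
Error = 1.515

1.515


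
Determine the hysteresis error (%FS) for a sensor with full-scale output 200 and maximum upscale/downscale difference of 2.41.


Hysteresis = (max difference / full scale) * 100%.
H = (2.41 / 200) * 100
H = 1.205 %FS

1.205 %FS


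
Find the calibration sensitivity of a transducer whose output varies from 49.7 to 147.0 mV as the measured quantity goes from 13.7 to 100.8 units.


Sensitivity = (y2 - y1) / (x2 - x1).
S = (147.0 - 49.7) / (100.8 - 13.7)
S = 97.3 / 87.1
S = 1.1171 mV/unit

1.1171 mV/unit


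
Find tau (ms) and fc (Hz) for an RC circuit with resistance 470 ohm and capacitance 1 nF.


Time constant: tau = R * C.
tau = 470 * 1.00e-09 = 4.7e-07 s
tau = 0.0005 ms
Cutoff frequency: fc = 1 / (2*pi*R*C).
fc = 1 / (2*pi*4.7e-07) = 338627.54 Hz

tau = 0.0005 ms, fc = 338627.54 Hz


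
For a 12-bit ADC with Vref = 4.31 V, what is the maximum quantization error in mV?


The maximum quantization error is +/- LSB/2.
LSB = Vref / 2^n = 4.31 / 4096 = 0.00105225 V
Max error = LSB / 2 = 0.00105225 / 2 = 0.00052612 V
Max error = 0.5261 mV

0.5261 mV


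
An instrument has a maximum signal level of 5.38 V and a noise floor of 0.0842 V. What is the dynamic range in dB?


Dynamic range = 20 * log10(Vmax / Vnoise).
DR = 20 * log10(5.38 / 0.0842)
DR = 20 * log10(63.9)
DR = 36.11 dB

36.11 dB


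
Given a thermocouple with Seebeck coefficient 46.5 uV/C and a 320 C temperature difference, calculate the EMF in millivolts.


The thermocouple output V = sensitivity * dT.
V = 46.5 uV/C * 320 C
V = 14880.0 uV
V = 14.88 mV

14.88 mV


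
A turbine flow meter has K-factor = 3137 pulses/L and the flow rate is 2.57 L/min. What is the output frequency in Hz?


Frequency = K * Q / 60 (converting L/min to L/s).
f = 3137 * 2.57 / 60
f = 8062.09 / 60
f = 134.37 Hz

134.37 Hz


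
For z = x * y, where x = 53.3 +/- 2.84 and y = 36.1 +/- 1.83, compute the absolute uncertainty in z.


For a product z = x*y, the relative uncertainty is:
uz/z = sqrt((ux/x)^2 + (uy/y)^2)
Relative uncertainties: ux/x = 2.84/53.3 = 0.053283
uy/y = 1.83/36.1 = 0.050693
z = 53.3 * 36.1 = 1924.1
uz = 1924.1 * sqrt(0.053283^2 + 0.050693^2) = 141.51

141.51


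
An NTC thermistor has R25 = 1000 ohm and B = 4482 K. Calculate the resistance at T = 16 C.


NTC thermistor equation: Rt = R25 * exp(B * (1/T - 1/T25)).
T in Kelvin: 289.15 K, T25 = 298.15 K
1/T - 1/T25 = 1/289.15 - 1/298.15 = 0.0001044
B * (1/T - 1/T25) = 4482 * 0.0001044 = 0.4679
Rt = 1000 * exp(0.4679) = 1596.6 ohm

1596.6 ohm


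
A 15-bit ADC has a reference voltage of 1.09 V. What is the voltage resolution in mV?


The resolution (LSB) of an ADC is Vref / 2^n.
LSB = 1.09 / 2^15
LSB = 1.09 / 32768
LSB = 3.326e-05 V = 0.03326416 mV

0.03326416 mV


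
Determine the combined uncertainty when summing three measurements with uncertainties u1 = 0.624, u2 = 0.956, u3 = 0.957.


For a sum of independent quantities, uc = sqrt(u1^2 + u2^2 + u3^2).
uc = sqrt(0.624^2 + 0.956^2 + 0.957^2)
uc = sqrt(0.389376 + 0.913936 + 0.915849)
uc = 1.4897

1.4897


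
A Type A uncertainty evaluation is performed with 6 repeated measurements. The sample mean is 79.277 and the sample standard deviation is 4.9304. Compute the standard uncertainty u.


The standard uncertainty for Type A evaluation is u = s / sqrt(n).
u = 4.9304 / sqrt(6)
u = 4.9304 / 2.4495
u = 2.0128

2.0128


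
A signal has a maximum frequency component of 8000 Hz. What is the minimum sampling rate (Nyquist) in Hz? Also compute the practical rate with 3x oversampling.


By Nyquist theorem, fs_min = 2 * fmax.
fs_min = 2 * 8000 = 16000 Hz
Practical rate = 3 * fs_min = 3 * 16000 = 48000 Hz

fs_min = 16000 Hz, fs_practical = 48000 Hz


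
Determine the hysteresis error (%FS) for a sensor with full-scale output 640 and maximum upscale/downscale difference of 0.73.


Hysteresis = (max difference / full scale) * 100%.
H = (0.73 / 640) * 100
H = 0.114 %FS

0.114 %FS


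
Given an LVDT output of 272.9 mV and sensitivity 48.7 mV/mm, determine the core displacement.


Displacement = Vout / sensitivity.
d = 272.9 / 48.7
d = 5.604 mm

5.604 mm


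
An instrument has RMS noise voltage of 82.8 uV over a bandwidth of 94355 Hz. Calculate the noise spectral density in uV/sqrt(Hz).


Noise spectral density = Vrms / sqrt(BW).
NSD = 82.8 / sqrt(94355)
NSD = 82.8 / 307.1726
NSD = 0.2696 uV/sqrt(Hz)

0.2696 uV/sqrt(Hz)


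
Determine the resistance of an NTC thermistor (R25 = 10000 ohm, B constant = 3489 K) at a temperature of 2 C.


NTC thermistor equation: Rt = R25 * exp(B * (1/T - 1/T25)).
T in Kelvin: 275.15 K, T25 = 298.15 K
1/T - 1/T25 = 1/275.15 - 1/298.15 = 0.00028036
B * (1/T - 1/T25) = 3489 * 0.00028036 = 0.9782
Rt = 10000 * exp(0.9782) = 26596.5 ohm

26596.5 ohm


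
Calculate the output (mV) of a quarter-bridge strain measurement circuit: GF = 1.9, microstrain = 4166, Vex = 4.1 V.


Quarter bridge output: Vout = (GF * epsilon * Vex) / 4.
Vout = (1.9 * 4166e-6 * 4.1) / 4
Vout = 0.03245314 / 4 V
Vout = 0.00811328 V = 8.1133 mV

8.1133 mV


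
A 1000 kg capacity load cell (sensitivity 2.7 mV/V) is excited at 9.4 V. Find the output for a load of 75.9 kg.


Vout = rated_output * Vex * (load / capacity).
Vout = 2.7 * 9.4 * (75.9 / 1000)
Vout = 2.7 * 9.4 * 0.0759
Vout = 1.926 mV

1.926 mV


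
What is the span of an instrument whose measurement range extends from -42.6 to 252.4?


Span = upper range - lower range.
Span = 252.4 - (-42.6)
Span = 295.0

295.0


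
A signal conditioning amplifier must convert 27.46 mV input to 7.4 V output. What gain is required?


Gain = Vout / Vin (converting to same units).
G = 7.4 V / 27.46 mV
G = 7400.0 mV / 27.46 mV
G = 269.48

269.48


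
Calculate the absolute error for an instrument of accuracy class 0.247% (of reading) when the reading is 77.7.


Absolute error = (accuracy% / 100) * reading.
Error = (0.247 / 100) * 77.7
Error = 0.00247 * 77.7
Error = 0.1919

0.1919


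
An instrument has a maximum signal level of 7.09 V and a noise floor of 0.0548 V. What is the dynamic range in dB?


Dynamic range = 20 * log10(Vmax / Vnoise).
DR = 20 * log10(7.09 / 0.0548)
DR = 20 * log10(129.38)
DR = 42.24 dB

42.24 dB


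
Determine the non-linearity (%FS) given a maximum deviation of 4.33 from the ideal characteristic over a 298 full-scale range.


Linearity error = (max deviation / full scale) * 100%.
Linearity = (4.33 / 298) * 100
Linearity = 1.453 %FS

1.453 %FS


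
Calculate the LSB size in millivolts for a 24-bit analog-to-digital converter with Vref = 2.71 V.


The resolution (LSB) of an ADC is Vref / 2^n.
LSB = 2.71 / 2^24
LSB = 2.71 / 16777216
LSB = 1.6e-07 V = 0.00016153 mV

0.00016153 mV


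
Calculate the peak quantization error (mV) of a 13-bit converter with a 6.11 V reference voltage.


The maximum quantization error is +/- LSB/2.
LSB = Vref / 2^n = 6.11 / 8192 = 0.00074585 V
Max error = LSB / 2 = 0.00074585 / 2 = 0.00037292 V
Max error = 0.3729 mV

0.3729 mV


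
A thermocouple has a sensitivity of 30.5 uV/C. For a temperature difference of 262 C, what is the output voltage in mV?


The thermocouple output V = sensitivity * dT.
V = 30.5 uV/C * 262 C
V = 7991.0 uV
V = 7.991 mV

7.991 mV


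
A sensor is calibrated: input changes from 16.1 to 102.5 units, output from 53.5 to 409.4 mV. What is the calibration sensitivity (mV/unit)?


Sensitivity = (y2 - y1) / (x2 - x1).
S = (409.4 - 53.5) / (102.5 - 16.1)
S = 355.9 / 86.4
S = 4.1192 mV/unit

4.1192 mV/unit


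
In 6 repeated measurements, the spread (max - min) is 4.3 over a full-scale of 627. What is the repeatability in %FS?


Repeatability = (spread / full scale) * 100%.
R = (4.3 / 627) * 100
R = 0.686 %FS

0.686 %FS


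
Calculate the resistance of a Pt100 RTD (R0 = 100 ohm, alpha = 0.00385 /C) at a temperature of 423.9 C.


The RTD equation: Rt = R0 * (1 + alpha * T).
Rt = 100 * (1 + 0.00385 * 423.9)
Rt = 100 * (1 + 1.632015)
Rt = 100 * 2.632015
Rt = 263.202 ohm

263.202 ohm


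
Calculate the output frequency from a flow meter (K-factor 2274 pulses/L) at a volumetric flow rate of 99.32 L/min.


Frequency = K * Q / 60 (converting L/min to L/s).
f = 2274 * 99.32 / 60
f = 225853.68 / 60
f = 3764.23 Hz

3764.23 Hz


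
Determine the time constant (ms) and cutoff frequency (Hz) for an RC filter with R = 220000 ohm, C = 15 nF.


Time constant: tau = R * C.
tau = 220000 * 1.50e-08 = 0.0033 s
tau = 3.3 ms
Cutoff frequency: fc = 1 / (2*pi*R*C).
fc = 1 / (2*pi*0.0033) = 48.23 Hz

tau = 3.3 ms, fc = 48.23 Hz


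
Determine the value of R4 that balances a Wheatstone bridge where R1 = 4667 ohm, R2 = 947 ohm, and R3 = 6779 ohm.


At balance: R1*R4 = R2*R3, so R4 = R2*R3/R1.
R4 = 947 * 6779 / 4667
R4 = 6419713 / 4667
R4 = 1375.55 ohm

1375.55 ohm


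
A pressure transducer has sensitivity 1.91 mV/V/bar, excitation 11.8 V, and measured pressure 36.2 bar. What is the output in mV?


Output = sensitivity * Vex * P.
Vout = 1.91 * 11.8 * 36.2
Vout = 22.538 * 36.2
Vout = 815.88 mV

815.88 mV


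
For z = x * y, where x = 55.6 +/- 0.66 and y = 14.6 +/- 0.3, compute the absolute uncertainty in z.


For a product z = x*y, the relative uncertainty is:
uz/z = sqrt((ux/x)^2 + (uy/y)^2)
Relative uncertainties: ux/x = 0.66/55.6 = 0.011871
uy/y = 0.3/14.6 = 0.020548
z = 55.6 * 14.6 = 811.8
uz = 811.8 * sqrt(0.011871^2 + 0.020548^2) = 19.263

19.263


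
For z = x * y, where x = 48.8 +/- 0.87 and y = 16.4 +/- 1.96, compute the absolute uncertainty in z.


For a product z = x*y, the relative uncertainty is:
uz/z = sqrt((ux/x)^2 + (uy/y)^2)
Relative uncertainties: ux/x = 0.87/48.8 = 0.017828
uy/y = 1.96/16.4 = 0.119512
z = 48.8 * 16.4 = 800.3
uz = 800.3 * sqrt(0.017828^2 + 0.119512^2) = 96.706

96.706


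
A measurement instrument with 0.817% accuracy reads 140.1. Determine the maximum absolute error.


Absolute error = (accuracy% / 100) * reading.
Error = (0.817 / 100) * 140.1
Error = 0.00817 * 140.1
Error = 1.1446

1.1446


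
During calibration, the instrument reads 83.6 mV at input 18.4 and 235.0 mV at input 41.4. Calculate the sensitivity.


Sensitivity = (y2 - y1) / (x2 - x1).
S = (235.0 - 83.6) / (41.4 - 18.4)
S = 151.4 / 23.0
S = 6.5826 mV/unit

6.5826 mV/unit


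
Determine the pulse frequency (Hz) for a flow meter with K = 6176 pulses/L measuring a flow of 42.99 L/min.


Frequency = K * Q / 60 (converting L/min to L/s).
f = 6176 * 42.99 / 60
f = 265506.24 / 60
f = 4425.1 Hz

4425.1 Hz


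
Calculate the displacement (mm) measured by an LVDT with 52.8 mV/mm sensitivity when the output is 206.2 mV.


Displacement = Vout / sensitivity.
d = 206.2 / 52.8
d = 3.905 mm

3.905 mm


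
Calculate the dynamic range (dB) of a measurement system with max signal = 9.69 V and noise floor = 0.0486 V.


Dynamic range = 20 * log10(Vmax / Vnoise).
DR = 20 * log10(9.69 / 0.0486)
DR = 20 * log10(199.38)
DR = 45.99 dB

45.99 dB


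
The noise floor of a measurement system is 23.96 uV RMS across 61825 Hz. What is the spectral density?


Noise spectral density = Vrms / sqrt(BW).
NSD = 23.96 / sqrt(61825)
NSD = 23.96 / 248.6463
NSD = 0.0964 uV/sqrt(Hz)

0.0964 uV/sqrt(Hz)


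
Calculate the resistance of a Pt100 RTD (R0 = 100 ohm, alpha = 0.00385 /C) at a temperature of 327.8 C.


The RTD equation: Rt = R0 * (1 + alpha * T).
Rt = 100 * (1 + 0.00385 * 327.8)
Rt = 100 * (1 + 1.26203)
Rt = 100 * 2.26203
Rt = 226.203 ohm

226.203 ohm


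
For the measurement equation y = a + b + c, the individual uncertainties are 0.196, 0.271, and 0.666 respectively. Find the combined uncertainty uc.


For a sum of independent quantities, uc = sqrt(u1^2 + u2^2 + u3^2).
uc = sqrt(0.196^2 + 0.271^2 + 0.666^2)
uc = sqrt(0.038416 + 0.073441 + 0.443556)
uc = 0.7453

0.7453


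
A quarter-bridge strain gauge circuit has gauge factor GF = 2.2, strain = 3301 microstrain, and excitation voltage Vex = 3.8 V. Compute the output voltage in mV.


Quarter bridge output: Vout = (GF * epsilon * Vex) / 4.
Vout = (2.2 * 3301e-6 * 3.8) / 4
Vout = 0.02759636 / 4 V
Vout = 0.00689909 V = 6.8991 mV

6.8991 mV


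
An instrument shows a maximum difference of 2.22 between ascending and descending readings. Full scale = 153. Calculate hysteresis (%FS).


Hysteresis = (max difference / full scale) * 100%.
H = (2.22 / 153) * 100
H = 1.451 %FS

1.451 %FS


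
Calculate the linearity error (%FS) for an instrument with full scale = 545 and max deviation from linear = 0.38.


Linearity error = (max deviation / full scale) * 100%.
Linearity = (0.38 / 545) * 100
Linearity = 0.07 %FS

0.07 %FS


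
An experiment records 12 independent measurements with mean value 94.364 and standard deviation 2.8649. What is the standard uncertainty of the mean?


The standard uncertainty for Type A evaluation is u = s / sqrt(n).
u = 2.8649 / sqrt(12)
u = 2.8649 / 3.4641
u = 0.827

0.827


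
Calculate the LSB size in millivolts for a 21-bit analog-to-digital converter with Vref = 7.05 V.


The resolution (LSB) of an ADC is Vref / 2^n.
LSB = 7.05 / 2^21
LSB = 7.05 / 2097152
LSB = 3.36e-06 V = 0.0033617 mV

0.0033617 mV


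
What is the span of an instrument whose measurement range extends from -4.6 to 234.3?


Span = upper range - lower range.
Span = 234.3 - (-4.6)
Span = 238.9

238.9


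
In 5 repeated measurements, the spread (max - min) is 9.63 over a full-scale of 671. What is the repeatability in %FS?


Repeatability = (spread / full scale) * 100%.
R = (9.63 / 671) * 100
R = 1.435 %FS

1.435 %FS


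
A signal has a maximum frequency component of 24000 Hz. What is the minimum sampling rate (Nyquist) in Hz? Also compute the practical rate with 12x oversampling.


By Nyquist theorem, fs_min = 2 * fmax.
fs_min = 2 * 24000 = 48000 Hz
Practical rate = 12 * fs_min = 12 * 48000 = 576000 Hz

fs_min = 48000 Hz, fs_practical = 576000 Hz


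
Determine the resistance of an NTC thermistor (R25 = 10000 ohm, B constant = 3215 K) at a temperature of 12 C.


NTC thermistor equation: Rt = R25 * exp(B * (1/T - 1/T25)).
T in Kelvin: 285.15 K, T25 = 298.15 K
1/T - 1/T25 = 1/285.15 - 1/298.15 = 0.00015291
B * (1/T - 1/T25) = 3215 * 0.00015291 = 0.4916
Rt = 10000 * exp(0.4916) = 16349.4 ohm

16349.4 ohm


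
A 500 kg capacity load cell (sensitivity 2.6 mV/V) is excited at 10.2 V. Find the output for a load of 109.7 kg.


Vout = rated_output * Vex * (load / capacity).
Vout = 2.6 * 10.2 * (109.7 / 500)
Vout = 2.6 * 10.2 * 0.2194
Vout = 5.818 mV

5.818 mV


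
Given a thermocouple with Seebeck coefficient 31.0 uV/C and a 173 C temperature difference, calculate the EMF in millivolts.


The thermocouple output V = sensitivity * dT.
V = 31.0 uV/C * 173 C
V = 5363.0 uV
V = 5.363 mV

5.363 mV


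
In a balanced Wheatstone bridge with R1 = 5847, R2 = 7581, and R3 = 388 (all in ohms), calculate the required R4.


At balance: R1*R4 = R2*R3, so R4 = R2*R3/R1.
R4 = 7581 * 388 / 5847
R4 = 2941428 / 5847
R4 = 503.07 ohm

503.07 ohm


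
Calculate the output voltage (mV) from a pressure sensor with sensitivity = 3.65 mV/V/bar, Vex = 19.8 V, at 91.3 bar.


Output = sensitivity * Vex * P.
Vout = 3.65 * 19.8 * 91.3
Vout = 72.27 * 91.3
Vout = 6598.25 mV

6598.25 mV


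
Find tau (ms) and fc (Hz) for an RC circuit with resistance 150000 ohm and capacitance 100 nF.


Time constant: tau = R * C.
tau = 150000 * 1.00e-07 = 0.015 s
tau = 15.0 ms
Cutoff frequency: fc = 1 / (2*pi*R*C).
fc = 1 / (2*pi*0.015) = 10.61 Hz

tau = 15.0 ms, fc = 10.61 Hz


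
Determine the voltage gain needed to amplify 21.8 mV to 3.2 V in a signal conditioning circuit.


Gain = Vout / Vin (converting to same units).
G = 3.2 V / 21.8 mV
G = 3200.0 mV / 21.8 mV
G = 146.79

146.79


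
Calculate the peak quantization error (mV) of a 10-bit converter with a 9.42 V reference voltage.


The maximum quantization error is +/- LSB/2.
LSB = Vref / 2^n = 9.42 / 1024 = 0.00919922 V
Max error = LSB / 2 = 0.00919922 / 2 = 0.00459961 V
Max error = 4.5996 mV

4.5996 mV


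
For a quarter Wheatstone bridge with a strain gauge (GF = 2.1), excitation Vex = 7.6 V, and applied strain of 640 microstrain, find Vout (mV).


Quarter bridge output: Vout = (GF * epsilon * Vex) / 4.
Vout = (2.1 * 640e-6 * 7.6) / 4
Vout = 0.0102144 / 4 V
Vout = 0.0025536 V = 2.5536 mV

2.5536 mV


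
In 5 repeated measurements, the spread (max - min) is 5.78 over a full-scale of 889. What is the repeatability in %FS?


Repeatability = (spread / full scale) * 100%.
R = (5.78 / 889) * 100
R = 0.65 %FS

0.65 %FS


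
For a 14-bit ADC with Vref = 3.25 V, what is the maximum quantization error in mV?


The maximum quantization error is +/- LSB/2.
LSB = Vref / 2^n = 3.25 / 16384 = 0.00019836 V
Max error = LSB / 2 = 0.00019836 / 2 = 9.918e-05 V
Max error = 0.0992 mV

0.0992 mV


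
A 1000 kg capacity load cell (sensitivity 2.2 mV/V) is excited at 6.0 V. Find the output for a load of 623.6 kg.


Vout = rated_output * Vex * (load / capacity).
Vout = 2.2 * 6.0 * (623.6 / 1000)
Vout = 2.2 * 6.0 * 0.6236
Vout = 8.232 mV

8.232 mV


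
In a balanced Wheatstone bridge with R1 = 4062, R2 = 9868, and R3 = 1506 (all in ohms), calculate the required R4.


At balance: R1*R4 = R2*R3, so R4 = R2*R3/R1.
R4 = 9868 * 1506 / 4062
R4 = 14861208 / 4062
R4 = 3658.59 ohm

3658.59 ohm


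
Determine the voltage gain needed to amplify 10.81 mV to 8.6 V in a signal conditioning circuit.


Gain = Vout / Vin (converting to same units).
G = 8.6 V / 10.81 mV
G = 8600.0 mV / 10.81 mV
G = 795.56

795.56


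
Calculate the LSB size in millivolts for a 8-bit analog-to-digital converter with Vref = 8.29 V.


The resolution (LSB) of an ADC is Vref / 2^n.
LSB = 8.29 / 2^8
LSB = 8.29 / 256
LSB = 0.03238281 V = 32.3828125 mV

32.3828125 mV


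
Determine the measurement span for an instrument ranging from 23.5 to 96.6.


Span = upper range - lower range.
Span = 96.6 - (23.5)
Span = 73.1

73.1


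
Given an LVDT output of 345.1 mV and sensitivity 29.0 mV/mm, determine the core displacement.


Displacement = Vout / sensitivity.
d = 345.1 / 29.0
d = 11.9 mm

11.9 mm


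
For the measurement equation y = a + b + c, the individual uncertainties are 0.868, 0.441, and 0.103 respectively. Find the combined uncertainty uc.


For a sum of independent quantities, uc = sqrt(u1^2 + u2^2 + u3^2).
uc = sqrt(0.868^2 + 0.441^2 + 0.103^2)
uc = sqrt(0.753424 + 0.194481 + 0.010609)
uc = 0.979

0.979


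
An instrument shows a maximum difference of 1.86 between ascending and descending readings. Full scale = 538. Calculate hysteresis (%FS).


Hysteresis = (max difference / full scale) * 100%.
H = (1.86 / 538) * 100
H = 0.346 %FS

0.346 %FS


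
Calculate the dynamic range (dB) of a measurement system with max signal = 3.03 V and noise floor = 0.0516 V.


Dynamic range = 20 * log10(Vmax / Vnoise).
DR = 20 * log10(3.03 / 0.0516)
DR = 20 * log10(58.72)
DR = 35.38 dB

35.38 dB


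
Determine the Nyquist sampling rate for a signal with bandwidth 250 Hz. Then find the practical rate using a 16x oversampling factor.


By Nyquist theorem, fs_min = 2 * fmax.
fs_min = 2 * 250 = 500 Hz
Practical rate = 16 * fs_min = 16 * 500 = 8000 Hz

fs_min = 500 Hz, fs_practical = 8000 Hz


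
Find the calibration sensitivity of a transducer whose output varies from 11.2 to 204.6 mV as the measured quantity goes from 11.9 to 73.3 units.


Sensitivity = (y2 - y1) / (x2 - x1).
S = (204.6 - 11.2) / (73.3 - 11.9)
S = 193.4 / 61.4
S = 3.1498 mV/unit

3.1498 mV/unit


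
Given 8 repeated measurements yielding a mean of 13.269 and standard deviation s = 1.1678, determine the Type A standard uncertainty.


The standard uncertainty for Type A evaluation is u = s / sqrt(n).
u = 1.1678 / sqrt(8)
u = 1.1678 / 2.8284
u = 0.4129

0.4129


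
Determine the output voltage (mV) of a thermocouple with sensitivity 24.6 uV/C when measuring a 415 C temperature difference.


The thermocouple output V = sensitivity * dT.
V = 24.6 uV/C * 415 C
V = 10209.0 uV
V = 10.209 mV

10.209 mV


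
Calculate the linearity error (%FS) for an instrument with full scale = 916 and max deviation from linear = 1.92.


Linearity error = (max deviation / full scale) * 100%.
Linearity = (1.92 / 916) * 100
Linearity = 0.21 %FS

0.21 %FS


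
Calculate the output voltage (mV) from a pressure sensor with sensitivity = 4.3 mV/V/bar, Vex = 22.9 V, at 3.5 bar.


Output = sensitivity * Vex * P.
Vout = 4.3 * 22.9 * 3.5
Vout = 98.47 * 3.5
Vout = 344.64 mV

344.64 mV


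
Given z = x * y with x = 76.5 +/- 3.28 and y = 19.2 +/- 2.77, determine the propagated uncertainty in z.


For a product z = x*y, the relative uncertainty is:
uz/z = sqrt((ux/x)^2 + (uy/y)^2)
Relative uncertainties: ux/x = 3.28/76.5 = 0.042876
uy/y = 2.77/19.2 = 0.144271
z = 76.5 * 19.2 = 1468.8
uz = 1468.8 * sqrt(0.042876^2 + 0.144271^2) = 221.065

221.065


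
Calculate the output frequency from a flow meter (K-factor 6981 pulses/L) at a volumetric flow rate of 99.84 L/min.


Frequency = K * Q / 60 (converting L/min to L/s).
f = 6981 * 99.84 / 60
f = 696983.04 / 60
f = 11616.38 Hz

11616.38 Hz


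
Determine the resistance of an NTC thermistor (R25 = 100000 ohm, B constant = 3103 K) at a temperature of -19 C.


NTC thermistor equation: Rt = R25 * exp(B * (1/T - 1/T25)).
T in Kelvin: 254.15 K, T25 = 298.15 K
1/T - 1/T25 = 1/254.15 - 1/298.15 = 0.00058067
B * (1/T - 1/T25) = 3103 * 0.00058067 = 1.8018
Rt = 100000 * exp(1.8018) = 606062.1 ohm

606062.1 ohm


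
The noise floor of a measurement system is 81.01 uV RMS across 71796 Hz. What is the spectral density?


Noise spectral density = Vrms / sqrt(BW).
NSD = 81.01 / sqrt(71796)
NSD = 81.01 / 267.9478
NSD = 0.3023 uV/sqrt(Hz)

0.3023 uV/sqrt(Hz)


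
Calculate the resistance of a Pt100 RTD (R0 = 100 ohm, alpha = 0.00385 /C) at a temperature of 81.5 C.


The RTD equation: Rt = R0 * (1 + alpha * T).
Rt = 100 * (1 + 0.00385 * 81.5)
Rt = 100 * (1 + 0.313775)
Rt = 100 * 1.313775
Rt = 131.378 ohm

131.378 ohm


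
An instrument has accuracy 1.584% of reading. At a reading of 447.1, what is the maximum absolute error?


Absolute error = (accuracy% / 100) * reading.
Error = (1.584 / 100) * 447.1
Error = 0.01584 * 447.1
Error = 7.0821

7.0821


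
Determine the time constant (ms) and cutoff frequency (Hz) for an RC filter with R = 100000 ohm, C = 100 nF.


Time constant: tau = R * C.
tau = 100000 * 1.00e-07 = 0.01 s
tau = 10.0 ms
Cutoff frequency: fc = 1 / (2*pi*R*C).
fc = 1 / (2*pi*0.01) = 15.92 Hz

tau = 10.0 ms, fc = 15.92 Hz


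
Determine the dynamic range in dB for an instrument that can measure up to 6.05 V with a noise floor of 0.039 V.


Dynamic range = 20 * log10(Vmax / Vnoise).
DR = 20 * log10(6.05 / 0.039)
DR = 20 * log10(155.13)
DR = 43.81 dB

43.81 dB


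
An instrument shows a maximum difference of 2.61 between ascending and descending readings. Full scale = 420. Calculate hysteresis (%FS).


Hysteresis = (max difference / full scale) * 100%.
H = (2.61 / 420) * 100
H = 0.621 %FS

0.621 %FS


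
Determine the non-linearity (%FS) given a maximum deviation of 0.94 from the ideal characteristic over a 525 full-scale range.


Linearity error = (max deviation / full scale) * 100%.
Linearity = (0.94 / 525) * 100
Linearity = 0.179 %FS

0.179 %FS


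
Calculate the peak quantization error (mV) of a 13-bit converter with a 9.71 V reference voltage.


The maximum quantization error is +/- LSB/2.
LSB = Vref / 2^n = 9.71 / 8192 = 0.0011853 V
Max error = LSB / 2 = 0.0011853 / 2 = 0.00059265 V
Max error = 0.5927 mV

0.5927 mV


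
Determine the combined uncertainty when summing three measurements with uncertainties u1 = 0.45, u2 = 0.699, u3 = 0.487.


For a sum of independent quantities, uc = sqrt(u1^2 + u2^2 + u3^2).
uc = sqrt(0.45^2 + 0.699^2 + 0.487^2)
uc = sqrt(0.2025 + 0.488601 + 0.237169)
uc = 0.9635

0.9635


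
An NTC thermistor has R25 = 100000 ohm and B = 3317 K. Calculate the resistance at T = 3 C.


NTC thermistor equation: Rt = R25 * exp(B * (1/T - 1/T25)).
T in Kelvin: 276.15 K, T25 = 298.15 K
1/T - 1/T25 = 1/276.15 - 1/298.15 = 0.0002672
B * (1/T - 1/T25) = 3317 * 0.0002672 = 0.8863
Rt = 100000 * exp(0.8863) = 242617.4 ohm

242617.4 ohm


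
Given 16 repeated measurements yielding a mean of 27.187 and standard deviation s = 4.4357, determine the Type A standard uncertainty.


The standard uncertainty for Type A evaluation is u = s / sqrt(n).
u = 4.4357 / sqrt(16)
u = 4.4357 / 4.0
u = 1.1089

1.1089


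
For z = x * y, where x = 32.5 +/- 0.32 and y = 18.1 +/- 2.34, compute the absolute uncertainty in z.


For a product z = x*y, the relative uncertainty is:
uz/z = sqrt((ux/x)^2 + (uy/y)^2)
Relative uncertainties: ux/x = 0.32/32.5 = 0.009846
uy/y = 2.34/18.1 = 0.129282
z = 32.5 * 18.1 = 588.2
uz = 588.2 * sqrt(0.009846^2 + 0.129282^2) = 76.27

76.27


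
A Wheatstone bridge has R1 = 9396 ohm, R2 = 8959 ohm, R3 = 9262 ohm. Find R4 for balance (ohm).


At balance: R1*R4 = R2*R3, so R4 = R2*R3/R1.
R4 = 8959 * 9262 / 9396
R4 = 82978258 / 9396
R4 = 8831.23 ohm

8831.23 ohm


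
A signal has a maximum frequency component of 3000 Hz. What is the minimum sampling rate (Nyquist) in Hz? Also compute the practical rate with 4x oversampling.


By Nyquist theorem, fs_min = 2 * fmax.
fs_min = 2 * 3000 = 6000 Hz
Practical rate = 4 * fs_min = 4 * 6000 = 24000 Hz

fs_min = 6000 Hz, fs_practical = 24000 Hz


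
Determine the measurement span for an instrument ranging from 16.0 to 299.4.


Span = upper range - lower range.
Span = 299.4 - (16.0)
Span = 283.4

283.4


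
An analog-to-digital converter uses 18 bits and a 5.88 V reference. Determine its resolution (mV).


The resolution (LSB) of an ADC is Vref / 2^n.
LSB = 5.88 / 2^18
LSB = 5.88 / 262144
LSB = 2.243e-05 V = 0.02243042 mV

0.02243042 mV


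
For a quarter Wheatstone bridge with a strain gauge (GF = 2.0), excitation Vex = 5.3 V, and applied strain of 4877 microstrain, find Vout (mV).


Quarter bridge output: Vout = (GF * epsilon * Vex) / 4.
Vout = (2.0 * 4877e-6 * 5.3) / 4
Vout = 0.0516962 / 4 V
Vout = 0.01292405 V = 12.924 mV

12.924 mV


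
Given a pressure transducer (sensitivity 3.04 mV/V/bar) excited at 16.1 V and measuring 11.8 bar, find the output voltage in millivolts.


Output = sensitivity * Vex * P.
Vout = 3.04 * 16.1 * 11.8
Vout = 48.944 * 11.8
Vout = 577.54 mV

577.54 mV


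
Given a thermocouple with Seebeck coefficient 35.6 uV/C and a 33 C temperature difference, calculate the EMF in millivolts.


The thermocouple output V = sensitivity * dT.
V = 35.6 uV/C * 33 C
V = 1174.8 uV
V = 1.175 mV

1.175 mV


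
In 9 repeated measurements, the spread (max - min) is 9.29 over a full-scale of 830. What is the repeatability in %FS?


Repeatability = (spread / full scale) * 100%.
R = (9.29 / 830) * 100
R = 1.119 %FS

1.119 %FS


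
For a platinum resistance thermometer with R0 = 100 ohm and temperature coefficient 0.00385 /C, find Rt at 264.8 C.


The RTD equation: Rt = R0 * (1 + alpha * T).
Rt = 100 * (1 + 0.00385 * 264.8)
Rt = 100 * (1 + 1.01948)
Rt = 100 * 2.01948
Rt = 201.948 ohm

201.948 ohm


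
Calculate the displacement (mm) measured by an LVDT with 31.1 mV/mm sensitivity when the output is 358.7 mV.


Displacement = Vout / sensitivity.
d = 358.7 / 31.1
d = 11.534 mm

11.534 mm


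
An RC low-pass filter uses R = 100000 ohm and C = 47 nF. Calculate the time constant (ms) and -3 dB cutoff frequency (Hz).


Time constant: tau = R * C.
tau = 100000 * 4.70e-08 = 0.0047 s
tau = 4.7 ms
Cutoff frequency: fc = 1 / (2*pi*R*C).
fc = 1 / (2*pi*0.0047) = 33.86 Hz

tau = 4.7 ms, fc = 33.86 Hz


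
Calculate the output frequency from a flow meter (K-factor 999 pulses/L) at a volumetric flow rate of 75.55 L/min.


Frequency = K * Q / 60 (converting L/min to L/s).
f = 999 * 75.55 / 60
f = 75474.45 / 60
f = 1257.91 Hz

1257.91 Hz


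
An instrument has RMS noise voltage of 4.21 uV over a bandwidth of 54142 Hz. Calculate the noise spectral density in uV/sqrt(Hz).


Noise spectral density = Vrms / sqrt(BW).
NSD = 4.21 / sqrt(54142)
NSD = 4.21 / 232.6843
NSD = 0.0181 uV/sqrt(Hz)

0.0181 uV/sqrt(Hz)


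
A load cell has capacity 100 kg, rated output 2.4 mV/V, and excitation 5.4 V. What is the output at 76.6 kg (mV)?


Vout = rated_output * Vex * (load / capacity).
Vout = 2.4 * 5.4 * (76.6 / 100)
Vout = 2.4 * 5.4 * 0.766
Vout = 9.927 mV

9.927 mV


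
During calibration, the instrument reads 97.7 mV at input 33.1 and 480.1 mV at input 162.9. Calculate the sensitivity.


Sensitivity = (y2 - y1) / (x2 - x1).
S = (480.1 - 97.7) / (162.9 - 33.1)
S = 382.4 / 129.8
S = 2.9461 mV/unit

2.9461 mV/unit


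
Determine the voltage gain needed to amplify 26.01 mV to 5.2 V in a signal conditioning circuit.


Gain = Vout / Vin (converting to same units).
G = 5.2 V / 26.01 mV
G = 5200.0 mV / 26.01 mV
G = 199.92

199.92


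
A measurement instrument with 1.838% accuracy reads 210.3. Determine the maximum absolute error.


Absolute error = (accuracy% / 100) * reading.
Error = (1.838 / 100) * 210.3
Error = 0.01838 * 210.3
Error = 3.8653

3.8653


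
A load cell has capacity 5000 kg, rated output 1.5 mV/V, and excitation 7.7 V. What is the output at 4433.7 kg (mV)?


Vout = rated_output * Vex * (load / capacity).
Vout = 1.5 * 7.7 * (4433.7 / 5000)
Vout = 1.5 * 7.7 * 0.88674
Vout = 10.242 mV

10.242 mV


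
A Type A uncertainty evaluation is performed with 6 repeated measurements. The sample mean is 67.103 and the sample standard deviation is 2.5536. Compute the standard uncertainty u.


The standard uncertainty for Type A evaluation is u = s / sqrt(n).
u = 2.5536 / sqrt(6)
u = 2.5536 / 2.4495
u = 1.0425

1.0425


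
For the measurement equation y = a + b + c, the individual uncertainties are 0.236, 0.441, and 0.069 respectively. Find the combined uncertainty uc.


For a sum of independent quantities, uc = sqrt(u1^2 + u2^2 + u3^2).
uc = sqrt(0.236^2 + 0.441^2 + 0.069^2)
uc = sqrt(0.055696 + 0.194481 + 0.004761)
uc = 0.5049

0.5049


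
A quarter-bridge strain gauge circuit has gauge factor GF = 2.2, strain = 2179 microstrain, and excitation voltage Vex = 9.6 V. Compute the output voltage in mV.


Quarter bridge output: Vout = (GF * epsilon * Vex) / 4.
Vout = (2.2 * 2179e-6 * 9.6) / 4
Vout = 0.04602048 / 4 V
Vout = 0.01150512 V = 11.5051 mV

11.5051 mV


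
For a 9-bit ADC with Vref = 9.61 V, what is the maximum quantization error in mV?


The maximum quantization error is +/- LSB/2.
LSB = Vref / 2^n = 9.61 / 512 = 0.01876953 V
Max error = LSB / 2 = 0.01876953 / 2 = 0.00938477 V
Max error = 9.3848 mV

9.3848 mV


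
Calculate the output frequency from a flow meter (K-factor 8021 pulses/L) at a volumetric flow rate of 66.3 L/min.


Frequency = K * Q / 60 (converting L/min to L/s).
f = 8021 * 66.3 / 60
f = 531792.3 / 60
f = 8863.2 Hz

8863.2 Hz


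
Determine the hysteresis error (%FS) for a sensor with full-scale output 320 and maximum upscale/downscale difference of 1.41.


Hysteresis = (max difference / full scale) * 100%.
H = (1.41 / 320) * 100
H = 0.441 %FS

0.441 %FS


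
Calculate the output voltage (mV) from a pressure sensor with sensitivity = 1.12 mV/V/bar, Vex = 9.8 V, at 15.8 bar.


Output = sensitivity * Vex * P.
Vout = 1.12 * 9.8 * 15.8
Vout = 10.976 * 15.8
Vout = 173.42 mV

173.42 mV


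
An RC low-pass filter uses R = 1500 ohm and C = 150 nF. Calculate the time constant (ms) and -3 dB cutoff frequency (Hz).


Time constant: tau = R * C.
tau = 1500 * 1.50e-07 = 0.000225 s
tau = 0.225 ms
Cutoff frequency: fc = 1 / (2*pi*R*C).
fc = 1 / (2*pi*0.000225) = 707.36 Hz

tau = 0.225 ms, fc = 707.36 Hz


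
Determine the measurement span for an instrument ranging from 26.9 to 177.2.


Span = upper range - lower range.
Span = 177.2 - (26.9)
Span = 150.3

150.3


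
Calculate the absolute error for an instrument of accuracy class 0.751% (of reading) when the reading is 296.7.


Absolute error = (accuracy% / 100) * reading.
Error = (0.751 / 100) * 296.7
Error = 0.00751 * 296.7
Error = 2.2282

2.2282


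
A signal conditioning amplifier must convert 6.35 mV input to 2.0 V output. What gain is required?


Gain = Vout / Vin (converting to same units).
G = 2.0 V / 6.35 mV
G = 2000.0 mV / 6.35 mV
G = 314.96

314.96


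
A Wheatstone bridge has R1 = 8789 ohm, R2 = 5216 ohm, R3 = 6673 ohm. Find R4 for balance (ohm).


At balance: R1*R4 = R2*R3, so R4 = R2*R3/R1.
R4 = 5216 * 6673 / 8789
R4 = 34806368 / 8789
R4 = 3960.22 ohm

3960.22 ohm


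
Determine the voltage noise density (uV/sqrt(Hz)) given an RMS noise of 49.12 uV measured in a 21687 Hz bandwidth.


Noise spectral density = Vrms / sqrt(BW).
NSD = 49.12 / sqrt(21687)
NSD = 49.12 / 147.2651
NSD = 0.3335 uV/sqrt(Hz)

0.3335 uV/sqrt(Hz)


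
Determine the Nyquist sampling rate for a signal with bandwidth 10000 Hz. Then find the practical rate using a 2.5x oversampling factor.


By Nyquist theorem, fs_min = 2 * fmax.
fs_min = 2 * 10000 = 20000 Hz
Practical rate = 2.5 * fs_min = 2.5 * 20000 = 50000 Hz

fs_min = 20000 Hz, fs_practical = 50000 Hz


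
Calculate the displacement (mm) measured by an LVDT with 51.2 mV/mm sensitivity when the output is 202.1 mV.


Displacement = Vout / sensitivity.
d = 202.1 / 51.2
d = 3.947 mm

3.947 mm


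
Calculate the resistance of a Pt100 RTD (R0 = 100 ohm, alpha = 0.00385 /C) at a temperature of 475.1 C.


The RTD equation: Rt = R0 * (1 + alpha * T).
Rt = 100 * (1 + 0.00385 * 475.1)
Rt = 100 * (1 + 1.829135)
Rt = 100 * 2.829135
Rt = 282.913 ohm

282.913 ohm


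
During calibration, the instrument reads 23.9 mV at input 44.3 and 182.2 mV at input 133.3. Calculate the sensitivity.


Sensitivity = (y2 - y1) / (x2 - x1).
S = (182.2 - 23.9) / (133.3 - 44.3)
S = 158.3 / 89.0
S = 1.7787 mV/unit

1.7787 mV/unit


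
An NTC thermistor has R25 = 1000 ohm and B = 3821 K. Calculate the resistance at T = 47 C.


NTC thermistor equation: Rt = R25 * exp(B * (1/T - 1/T25)).
T in Kelvin: 320.15 K, T25 = 298.15 K
1/T - 1/T25 = 1/320.15 - 1/298.15 = -0.00023048
B * (1/T - 1/T25) = 3821 * -0.00023048 = -0.8807
Rt = 1000 * exp(-0.8807) = 414.5 ohm

414.5 ohm


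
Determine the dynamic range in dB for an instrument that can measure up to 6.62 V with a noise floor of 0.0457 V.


Dynamic range = 20 * log10(Vmax / Vnoise).
DR = 20 * log10(6.62 / 0.0457)
DR = 20 * log10(144.86)
DR = 43.22 dB

43.22 dB


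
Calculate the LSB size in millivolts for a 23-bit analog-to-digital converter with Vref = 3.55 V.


The resolution (LSB) of an ADC is Vref / 2^n.
LSB = 3.55 / 2^23
LSB = 3.55 / 8388608
LSB = 4.2e-07 V = 0.00042319 mV

0.00042319 mV


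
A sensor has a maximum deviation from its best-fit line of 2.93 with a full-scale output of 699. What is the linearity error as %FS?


Linearity error = (max deviation / full scale) * 100%.
Linearity = (2.93 / 699) * 100
Linearity = 0.419 %FS

0.419 %FS


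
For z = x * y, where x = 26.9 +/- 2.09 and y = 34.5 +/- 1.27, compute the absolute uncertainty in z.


For a product z = x*y, the relative uncertainty is:
uz/z = sqrt((ux/x)^2 + (uy/y)^2)
Relative uncertainties: ux/x = 2.09/26.9 = 0.077695
uy/y = 1.27/34.5 = 0.036812
z = 26.9 * 34.5 = 928.0
uz = 928.0 * sqrt(0.077695^2 + 0.036812^2) = 79.789

79.789


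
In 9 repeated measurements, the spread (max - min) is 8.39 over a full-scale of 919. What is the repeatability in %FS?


Repeatability = (spread / full scale) * 100%.
R = (8.39 / 919) * 100
R = 0.913 %FS

0.913 %FS


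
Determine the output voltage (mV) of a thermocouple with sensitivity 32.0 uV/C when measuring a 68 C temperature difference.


The thermocouple output V = sensitivity * dT.
V = 32.0 uV/C * 68 C
V = 2176.0 uV
V = 2.176 mV

2.176 mV


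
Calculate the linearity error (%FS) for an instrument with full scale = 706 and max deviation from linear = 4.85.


Linearity error = (max deviation / full scale) * 100%.
Linearity = (4.85 / 706) * 100
Linearity = 0.687 %FS

0.687 %FS


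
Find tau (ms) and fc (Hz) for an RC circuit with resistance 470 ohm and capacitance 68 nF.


Time constant: tau = R * C.
tau = 470 * 6.80e-08 = 3.196e-05 s
tau = 0.032 ms
Cutoff frequency: fc = 1 / (2*pi*R*C).
fc = 1 / (2*pi*3.196e-05) = 4979.82 Hz

tau = 0.032 ms, fc = 4979.82 Hz


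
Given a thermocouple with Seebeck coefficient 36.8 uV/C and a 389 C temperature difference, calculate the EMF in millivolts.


The thermocouple output V = sensitivity * dT.
V = 36.8 uV/C * 389 C
V = 14315.2 uV
V = 14.315 mV

14.315 mV


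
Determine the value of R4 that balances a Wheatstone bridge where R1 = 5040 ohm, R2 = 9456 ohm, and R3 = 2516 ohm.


At balance: R1*R4 = R2*R3, so R4 = R2*R3/R1.
R4 = 9456 * 2516 / 5040
R4 = 23791296 / 5040
R4 = 4720.5 ohm

4720.5 ohm


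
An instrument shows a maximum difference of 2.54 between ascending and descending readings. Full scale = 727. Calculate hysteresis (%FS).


Hysteresis = (max difference / full scale) * 100%.
H = (2.54 / 727) * 100
H = 0.349 %FS

0.349 %FS


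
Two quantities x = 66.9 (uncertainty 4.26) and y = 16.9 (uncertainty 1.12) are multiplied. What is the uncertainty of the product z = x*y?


For a product z = x*y, the relative uncertainty is:
uz/z = sqrt((ux/x)^2 + (uy/y)^2)
Relative uncertainties: ux/x = 4.26/66.9 = 0.063677
uy/y = 1.12/16.9 = 0.066272
z = 66.9 * 16.9 = 1130.6
uz = 1130.6 * sqrt(0.063677^2 + 0.066272^2) = 103.91

103.91


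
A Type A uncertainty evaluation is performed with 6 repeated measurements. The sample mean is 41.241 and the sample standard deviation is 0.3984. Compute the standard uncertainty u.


The standard uncertainty for Type A evaluation is u = s / sqrt(n).
u = 0.3984 / sqrt(6)
u = 0.3984 / 2.4495
u = 0.1626

0.1626
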